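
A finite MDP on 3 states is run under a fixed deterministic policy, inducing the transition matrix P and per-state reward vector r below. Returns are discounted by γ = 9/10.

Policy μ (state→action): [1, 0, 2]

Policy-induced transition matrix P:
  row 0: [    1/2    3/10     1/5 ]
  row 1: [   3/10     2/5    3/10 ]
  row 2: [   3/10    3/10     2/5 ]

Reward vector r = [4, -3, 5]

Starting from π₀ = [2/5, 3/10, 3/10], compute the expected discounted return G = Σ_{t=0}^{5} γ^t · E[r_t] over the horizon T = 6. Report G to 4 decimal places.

t=0: π = [0.4000, 0.3000, 0.3000], E[r] = 2.2000, γ^t·E[r] = 2.200000, running G = 2.200000
t=1: π = [0.3800, 0.3300, 0.2900], E[r] = 1.9800, γ^t·E[r] = 1.782000, running G = 3.982000
t=2: π = [0.3760, 0.3330, 0.2910], E[r] = 1.9600, γ^t·E[r] = 1.587600, running G = 5.569600
t=3: π = [0.3752, 0.3333, 0.2915], E[r] = 1.9584, γ^t·E[r] = 1.427674, running G = 6.997274
t=4: π = [0.3750, 0.3333, 0.2916], E[r] = 1.9583, γ^t·E[r] = 1.284854, running G = 8.282127
t=5: π = [0.3750, 0.3333, 0.2917], E[r] = 1.9583, γ^t·E[r] = 1.156373, running G = 9.438500

G = 9.4385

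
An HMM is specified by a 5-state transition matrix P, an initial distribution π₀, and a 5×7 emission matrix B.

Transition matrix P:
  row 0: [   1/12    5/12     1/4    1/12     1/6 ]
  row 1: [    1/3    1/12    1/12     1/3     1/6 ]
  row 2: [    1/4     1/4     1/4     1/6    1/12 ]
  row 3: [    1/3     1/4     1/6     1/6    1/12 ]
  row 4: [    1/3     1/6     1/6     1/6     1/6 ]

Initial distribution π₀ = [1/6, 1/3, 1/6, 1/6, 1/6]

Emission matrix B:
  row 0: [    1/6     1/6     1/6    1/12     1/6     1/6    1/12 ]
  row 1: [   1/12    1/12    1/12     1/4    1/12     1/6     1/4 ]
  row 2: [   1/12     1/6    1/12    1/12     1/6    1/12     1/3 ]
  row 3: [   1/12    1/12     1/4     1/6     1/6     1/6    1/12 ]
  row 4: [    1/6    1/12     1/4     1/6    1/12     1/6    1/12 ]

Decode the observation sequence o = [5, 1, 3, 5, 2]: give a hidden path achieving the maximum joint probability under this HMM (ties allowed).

t=0: δ = [2.778e-02, 5.556e-02, 1.389e-02, 2.778e-02, 2.778e-02]  (obs o_0=5)
t=1: δ = [3.086e-03, 9.645e-04, 1.157e-03, 1.543e-03, 7.716e-04]  ψ = [1, 0, 0, 1, 1]  (obs o_1=1)
t=2: δ = [4.287e-05, 3.215e-04, 6.430e-05, 5.358e-05, 8.573e-05]  ψ = [3, 0, 0, 1, 0]  (obs o_2=3)
t=3: δ = [1.786e-05, 4.465e-06, 2.233e-06, 1.786e-05, 8.931e-06]  ψ = [1, 1, 1, 1, 1]  (obs o_3=5)
t=4: δ = [9.923e-07, 6.202e-07, 3.721e-07, 7.442e-07, 7.442e-07]  ψ = [3, 0, 0, 3, 0]  (obs o_4=2)
backtrack: best end state = 0; path = [1, 0, 1, 3, 0]

path = [1, 0, 1, 3, 0]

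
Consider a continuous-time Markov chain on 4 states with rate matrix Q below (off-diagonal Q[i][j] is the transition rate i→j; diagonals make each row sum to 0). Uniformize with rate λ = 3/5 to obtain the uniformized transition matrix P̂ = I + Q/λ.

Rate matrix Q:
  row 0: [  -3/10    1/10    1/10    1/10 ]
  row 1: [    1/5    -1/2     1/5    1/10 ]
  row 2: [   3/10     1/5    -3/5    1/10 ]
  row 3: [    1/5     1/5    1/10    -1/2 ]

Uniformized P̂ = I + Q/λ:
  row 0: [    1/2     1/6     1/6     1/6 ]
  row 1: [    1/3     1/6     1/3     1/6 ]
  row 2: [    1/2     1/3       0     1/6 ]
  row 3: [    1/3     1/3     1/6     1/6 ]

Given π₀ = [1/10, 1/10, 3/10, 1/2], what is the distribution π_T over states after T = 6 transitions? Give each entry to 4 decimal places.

t=0: π = [0.1000, 0.1000, 0.3000, 0.5000]
t=1: π = [0.4000, 0.3000, 0.1333, 0.1667]
t=2: π = [0.4222, 0.2167, 0.1944, 0.1667]
t=3: π = [0.4361, 0.2269, 0.1704, 0.1667]
t=4: π = [0.4344, 0.2228, 0.1761, 0.1667]
t=5: π = [0.4351, 0.2238, 0.1745, 0.1667]
t=6: π = [0.4349, 0.2235, 0.1749, 0.1667]

π = [0.4349, 0.2235, 0.1749, 0.1667]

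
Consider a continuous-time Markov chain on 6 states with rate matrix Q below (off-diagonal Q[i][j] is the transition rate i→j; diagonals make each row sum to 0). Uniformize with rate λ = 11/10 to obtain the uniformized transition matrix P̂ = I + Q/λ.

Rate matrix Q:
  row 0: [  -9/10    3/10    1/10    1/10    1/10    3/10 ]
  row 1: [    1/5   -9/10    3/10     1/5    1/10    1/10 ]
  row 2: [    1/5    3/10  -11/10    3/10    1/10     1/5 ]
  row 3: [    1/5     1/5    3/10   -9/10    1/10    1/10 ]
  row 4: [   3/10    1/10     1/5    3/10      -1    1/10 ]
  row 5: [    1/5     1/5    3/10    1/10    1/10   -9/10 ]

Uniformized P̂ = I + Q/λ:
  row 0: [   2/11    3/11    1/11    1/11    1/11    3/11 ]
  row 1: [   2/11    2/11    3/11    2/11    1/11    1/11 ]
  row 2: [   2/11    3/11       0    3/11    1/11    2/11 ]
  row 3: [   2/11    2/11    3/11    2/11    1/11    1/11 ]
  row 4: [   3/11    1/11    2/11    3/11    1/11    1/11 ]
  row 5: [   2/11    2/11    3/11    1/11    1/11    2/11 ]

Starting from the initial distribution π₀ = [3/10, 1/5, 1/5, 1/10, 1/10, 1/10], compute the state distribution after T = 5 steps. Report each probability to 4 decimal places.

t=0: π = [0.3000, 0.2000, 0.2000, 0.1000, 0.1000, 0.1000]
t=1: π = [0.1909, 0.2182, 0.1545, 0.1727, 0.0909, 0.1727]
t=2: π = [0.1901, 0.2050, 0.1876, 0.1711, 0.0909, 0.1554]
t=3: π = [0.1901, 0.2079, 0.1787, 0.1757, 0.0909, 0.1566]
t=4: π = [0.1901, 0.2071, 0.1812, 0.1748, 0.0909, 0.1560]
t=5: π = [0.1901, 0.2073, 0.1805, 0.1751, 0.0909, 0.1561]

π = [0.1901, 0.2073, 0.1805, 0.1751, 0.0909, 0.1561]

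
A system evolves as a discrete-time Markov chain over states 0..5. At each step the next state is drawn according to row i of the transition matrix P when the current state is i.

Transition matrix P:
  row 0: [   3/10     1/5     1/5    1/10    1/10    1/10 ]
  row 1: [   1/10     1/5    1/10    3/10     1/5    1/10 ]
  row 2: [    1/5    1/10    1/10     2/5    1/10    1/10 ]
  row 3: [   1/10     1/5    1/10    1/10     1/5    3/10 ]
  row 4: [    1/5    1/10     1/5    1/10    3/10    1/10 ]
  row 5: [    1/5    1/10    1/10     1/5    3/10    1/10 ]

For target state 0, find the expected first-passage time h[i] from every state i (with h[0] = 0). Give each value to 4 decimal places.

h = [0.0000, 6.7157, 6.1104, 6.5927, 5.9296, 5.9778]

First-step conditioning: h[0] = 0; for i ≠ 0, h[i] = 1 + Σ_k P[i][k]·h[k].
  h[1] = 1 + 1/5·h[1] + 1/10·h[2] + 3/10·h[3] + 1/5·h[4] + 1/10·h[5]
  h[2] = 1 + 1/10·h[1] + 1/10·h[2] + 2/5·h[3] + 1/10·h[4] + 1/10·h[5]
  h[3] = 1 + 1/5·h[1] + 1/10·h[2] + 1/10·h[3] + 1/5·h[4] + 3/10·h[5]
  h[4] = 1 + 1/10·h[1] + 1/5·h[2] + 1/10·h[3] + 3/10·h[4] + 1/10·h[5]
  h[5] = 1 + 1/10·h[1] + 1/10·h[2] + 1/5·h[3] + 3/10·h[4] + 1/10·h[5]
Solving the 5×5 linear system over states ≠ 0 gives exactly h = [0, 27850/4147, 25340/4147, 27340/4147, 24590/4147, 24790/4147] (h[0] = 0 is the target).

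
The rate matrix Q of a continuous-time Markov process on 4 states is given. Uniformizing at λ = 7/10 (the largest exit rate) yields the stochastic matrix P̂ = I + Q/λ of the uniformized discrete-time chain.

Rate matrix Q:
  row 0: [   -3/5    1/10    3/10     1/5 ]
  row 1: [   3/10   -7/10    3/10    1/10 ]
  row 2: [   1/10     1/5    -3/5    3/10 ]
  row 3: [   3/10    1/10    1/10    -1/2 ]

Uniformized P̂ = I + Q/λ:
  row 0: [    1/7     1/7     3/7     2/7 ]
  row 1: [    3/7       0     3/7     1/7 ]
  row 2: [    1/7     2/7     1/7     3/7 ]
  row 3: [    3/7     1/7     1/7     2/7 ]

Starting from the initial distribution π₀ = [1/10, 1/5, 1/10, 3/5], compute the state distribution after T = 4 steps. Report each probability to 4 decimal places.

π = [0.2758, 0.1571, 0.2671, 0.3000]

t=0: π = [0.1000, 0.2000, 0.1000, 0.6000]
t=1: π = [0.3714, 0.1286, 0.2286, 0.2714]
t=2: π = [0.2571, 0.1571, 0.2857, 0.3000]
t=3: π = [0.2735, 0.1612, 0.2612, 0.3041]
t=4: π = [0.2758, 0.1571, 0.2671, 0.3000]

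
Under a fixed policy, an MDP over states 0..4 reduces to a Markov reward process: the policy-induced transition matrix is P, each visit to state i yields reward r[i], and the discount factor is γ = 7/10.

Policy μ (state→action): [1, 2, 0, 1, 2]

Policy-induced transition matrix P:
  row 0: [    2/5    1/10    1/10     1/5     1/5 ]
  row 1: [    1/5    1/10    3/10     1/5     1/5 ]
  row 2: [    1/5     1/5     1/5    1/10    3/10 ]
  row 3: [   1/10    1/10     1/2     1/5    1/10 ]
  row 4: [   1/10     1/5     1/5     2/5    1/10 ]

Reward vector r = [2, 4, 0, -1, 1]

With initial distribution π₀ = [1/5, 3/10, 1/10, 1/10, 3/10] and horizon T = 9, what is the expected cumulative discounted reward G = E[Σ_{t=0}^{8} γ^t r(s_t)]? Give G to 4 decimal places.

t=0: π = [0.2000, 0.3000, 0.1000, 0.1000, 0.3000], E[r] = 1.8000, γ^t·E[r] = 1.800000, running G = 1.800000
t=1: π = [0.2000, 0.1400, 0.2400, 0.2500, 0.1700], E[r] = 0.8800, γ^t·E[r] = 0.616000, running G = 2.416000
t=2: π = [0.1980, 0.1410, 0.2690, 0.2100, 0.1820], E[r] = 0.9320, γ^t·E[r] = 0.456680, running G = 2.872680
t=3: π = [0.2004, 0.1451, 0.2573, 0.2095, 0.1877], E[r] = 0.9594, γ^t·E[r] = 0.329074, running G = 3.201754
t=4: π = [0.2004, 0.1445, 0.2573, 0.2118, 0.1860], E[r] = 0.9529, γ^t·E[r] = 0.228796, running G = 3.430550
t=5: π = [0.2003, 0.1443, 0.2580, 0.2115, 0.1860], E[r] = 0.9524, γ^t·E[r] = 0.160069, running G = 3.590619
t=6: π = [0.2003, 0.1444, 0.2578, 0.2114, 0.1861], E[r] = 0.9529, γ^t·E[r] = 0.112102, running G = 3.702721
t=7: π = [0.2003, 0.1444, 0.2578, 0.2114, 0.1860], E[r] = 0.9528, γ^t·E[r] = 0.078468, running G = 3.781189
t=8: π = [0.2003, 0.1444, 0.2578, 0.2114, 0.1860], E[r] = 0.9528, γ^t·E[r] = 0.054927, running G = 3.836116

G = 3.8361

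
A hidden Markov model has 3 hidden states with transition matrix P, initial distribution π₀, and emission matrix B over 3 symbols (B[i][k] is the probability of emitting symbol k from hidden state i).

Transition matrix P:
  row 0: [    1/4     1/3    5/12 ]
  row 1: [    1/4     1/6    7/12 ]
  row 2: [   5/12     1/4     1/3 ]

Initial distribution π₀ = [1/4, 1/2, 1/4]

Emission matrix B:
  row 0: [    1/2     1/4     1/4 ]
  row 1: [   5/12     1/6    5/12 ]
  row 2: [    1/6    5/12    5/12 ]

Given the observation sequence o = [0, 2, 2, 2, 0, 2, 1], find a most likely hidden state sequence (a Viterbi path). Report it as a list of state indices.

path = [1, 2, 1, 2, 0, 1, 2]

t=0: δ = [1.250e-01, 2.083e-01, 4.167e-02]  (obs o_0=0)
t=1: δ = [1.302e-02, 1.736e-02, 5.064e-02]  ψ = [1, 0, 1]  (obs o_1=2)
t=2: δ = [5.275e-03, 5.275e-03, 7.033e-03]  ψ = [2, 2, 2]  (obs o_2=2)
t=3: δ = [7.326e-04, 7.326e-04, 1.282e-03]  ψ = [2, 0, 1]  (obs o_3=2)
t=4: δ = [2.671e-04, 1.335e-04, 7.122e-05]  ψ = [2, 2, 1]  (obs o_4=0)
t=5: δ = [1.669e-05, 3.710e-05, 4.637e-05]  ψ = [0, 0, 0]  (obs o_5=2)
t=6: δ = [4.830e-06, 1.932e-06, 9.016e-06]  ψ = [2, 2, 1]  (obs o_6=1)
backtrack: best end state = 2; path = [1, 2, 1, 2, 0, 1, 2]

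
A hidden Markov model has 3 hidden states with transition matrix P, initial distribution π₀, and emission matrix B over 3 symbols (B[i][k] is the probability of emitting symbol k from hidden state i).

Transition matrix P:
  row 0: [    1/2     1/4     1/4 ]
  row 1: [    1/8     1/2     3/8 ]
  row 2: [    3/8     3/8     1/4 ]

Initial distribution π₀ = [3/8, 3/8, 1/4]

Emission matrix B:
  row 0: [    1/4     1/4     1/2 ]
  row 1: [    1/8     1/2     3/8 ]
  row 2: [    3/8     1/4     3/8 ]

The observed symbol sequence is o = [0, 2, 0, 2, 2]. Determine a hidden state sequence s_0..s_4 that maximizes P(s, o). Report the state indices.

t=0: δ = [9.375e-02, 4.688e-02, 9.375e-02]  (obs o_0=0)
t=1: δ = [2.344e-02, 1.318e-02, 8.789e-03]  ψ = [0, 2, 0]  (obs o_1=2)
t=2: δ = [2.930e-03, 8.240e-04, 2.197e-03]  ψ = [0, 1, 0]  (obs o_2=0)
t=3: δ = [7.324e-04, 3.090e-04, 2.747e-04]  ψ = [0, 2, 0]  (obs o_3=2)
t=4: δ = [1.831e-04, 6.866e-05, 6.866e-05]  ψ = [0, 0, 0]  (obs o_4=2)
backtrack: best end state = 0; path = [0, 0, 0, 0, 0]

path = [0, 0, 0, 0, 0]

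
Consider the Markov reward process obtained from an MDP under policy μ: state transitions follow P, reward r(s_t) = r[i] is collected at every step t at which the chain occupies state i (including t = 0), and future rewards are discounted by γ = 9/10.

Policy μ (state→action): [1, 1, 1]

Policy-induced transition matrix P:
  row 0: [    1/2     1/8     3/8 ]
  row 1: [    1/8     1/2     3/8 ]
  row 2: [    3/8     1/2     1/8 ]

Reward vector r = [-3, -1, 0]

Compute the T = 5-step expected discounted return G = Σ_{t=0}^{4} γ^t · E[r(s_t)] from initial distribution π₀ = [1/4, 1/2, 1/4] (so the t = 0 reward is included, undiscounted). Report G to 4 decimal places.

t=0: π = [0.2500, 0.5000, 0.2500], E[r] = -1.2500, γ^t·E[r] = -1.250000, running G = -1.250000
t=1: π = [0.2813, 0.4063, 0.3125], E[r] = -1.2500, γ^t·E[r] = -1.125000, running G = -2.375000
t=2: π = [0.3086, 0.3945, 0.2969], E[r] = -1.3203, γ^t·E[r] = -1.069453, running G = -3.444453
t=3: π = [0.3149, 0.3843, 0.3008], E[r] = -1.3291, γ^t·E[r] = -0.968915, running G = -4.413368
t=4: π = [0.3183, 0.3819, 0.2998], E[r] = -1.3368, γ^t·E[r] = -0.877069, running G = -5.290437

G = -5.2904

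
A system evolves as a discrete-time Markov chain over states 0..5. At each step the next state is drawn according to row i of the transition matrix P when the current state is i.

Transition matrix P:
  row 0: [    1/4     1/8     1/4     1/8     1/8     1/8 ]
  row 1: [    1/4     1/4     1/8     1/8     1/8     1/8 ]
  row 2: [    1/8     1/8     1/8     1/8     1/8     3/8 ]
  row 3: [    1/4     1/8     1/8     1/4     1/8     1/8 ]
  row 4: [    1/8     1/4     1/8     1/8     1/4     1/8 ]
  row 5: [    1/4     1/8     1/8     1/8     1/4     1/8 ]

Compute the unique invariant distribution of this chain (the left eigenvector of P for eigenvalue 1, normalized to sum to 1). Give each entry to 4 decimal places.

Balance equations π_j = Σ_i π_i·P[i][j]:
  π_0 = 1/4·π_0 + 1/4·π_1 + 1/8·π_2 + 1/4·π_3 + 1/8·π_4 + 1/4·π_5
  π_1 = 1/8·π_0 + 1/4·π_1 + 1/8·π_2 + 1/8·π_3 + 1/4·π_4 + 1/8·π_5
  π_2 = 1/4·π_0 + 1/8·π_1 + 1/8·π_2 + 1/8·π_3 + 1/8·π_4 + 1/8·π_5
  π_3 = 1/8·π_0 + 1/8·π_1 + 1/8·π_2 + 1/4·π_3 + 1/8·π_4 + 1/8·π_5
  π_4 = 1/8·π_0 + 1/8·π_1 + 1/8·π_2 + 1/8·π_3 + 1/4·π_4 + 1/4·π_5
  normalize: π_0 + π_1 + π_2 + π_3 + π_4 + π_5 = 1
Solving the linear system gives exactly π = [383/1821, 4247/25494, 551/3642, 1/7, 605/3642, 593/3642].

π = [0.2103, 0.1666, 0.1513, 0.1429, 0.1661, 0.1628]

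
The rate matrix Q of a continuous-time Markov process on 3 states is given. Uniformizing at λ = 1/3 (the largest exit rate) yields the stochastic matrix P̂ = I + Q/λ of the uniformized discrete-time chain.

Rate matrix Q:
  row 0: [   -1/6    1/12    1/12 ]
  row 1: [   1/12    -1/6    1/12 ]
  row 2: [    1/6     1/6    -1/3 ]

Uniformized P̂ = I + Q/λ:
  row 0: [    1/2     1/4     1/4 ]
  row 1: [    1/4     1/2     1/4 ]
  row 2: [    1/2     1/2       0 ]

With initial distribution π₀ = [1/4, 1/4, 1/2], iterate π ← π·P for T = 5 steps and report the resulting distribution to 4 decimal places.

t=0: π = [0.2500, 0.2500, 0.5000]
t=1: π = [0.4375, 0.4375, 0.1250]
t=2: π = [0.3906, 0.3906, 0.2188]
t=3: π = [0.4023, 0.4023, 0.1953]
t=4: π = [0.3994, 0.3994, 0.2012]
t=5: π = [0.4001, 0.4001, 0.1997]

π = [0.4001, 0.4001, 0.1997]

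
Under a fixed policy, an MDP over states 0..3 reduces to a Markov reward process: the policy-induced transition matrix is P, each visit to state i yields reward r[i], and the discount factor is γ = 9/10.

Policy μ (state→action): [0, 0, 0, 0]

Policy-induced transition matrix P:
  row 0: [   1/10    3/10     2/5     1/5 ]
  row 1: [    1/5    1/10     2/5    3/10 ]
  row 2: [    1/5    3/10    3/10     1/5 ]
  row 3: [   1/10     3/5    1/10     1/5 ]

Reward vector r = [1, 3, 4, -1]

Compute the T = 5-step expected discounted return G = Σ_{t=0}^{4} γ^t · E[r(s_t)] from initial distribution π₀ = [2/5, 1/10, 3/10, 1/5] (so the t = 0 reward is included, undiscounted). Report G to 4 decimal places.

t=0: π = [0.4000, 0.1000, 0.3000, 0.2000], E[r] = 1.7000, γ^t·E[r] = 1.700000, running G = 1.700000
t=1: π = [0.1400, 0.3400, 0.3100, 0.2100], E[r] = 2.1900, γ^t·E[r] = 1.971000, running G = 3.671000
t=2: π = [0.1650, 0.2950, 0.3060, 0.2340], E[r] = 2.0400, γ^t·E[r] = 1.652400, running G = 5.323400
t=3: π = [0.1601, 0.3112, 0.2992, 0.2295], E[r] = 2.0610, γ^t·E[r] = 1.502469, running G = 6.825869
t=4: π = [0.1610, 0.3066, 0.3012, 0.2311], E[r] = 2.0547, γ^t·E[r] = 1.348069, running G = 8.173938

G = 8.1739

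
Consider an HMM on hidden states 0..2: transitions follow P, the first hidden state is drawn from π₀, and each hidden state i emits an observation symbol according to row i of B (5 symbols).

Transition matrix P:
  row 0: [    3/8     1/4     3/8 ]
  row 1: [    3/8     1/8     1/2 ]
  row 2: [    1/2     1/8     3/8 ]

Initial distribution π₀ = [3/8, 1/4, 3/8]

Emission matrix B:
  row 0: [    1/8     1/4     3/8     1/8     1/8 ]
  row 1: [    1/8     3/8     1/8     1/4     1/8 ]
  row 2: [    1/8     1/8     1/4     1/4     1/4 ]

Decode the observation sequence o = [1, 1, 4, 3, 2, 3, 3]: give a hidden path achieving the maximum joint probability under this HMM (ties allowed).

path = [0, 1, 2, 2, 0, 2, 2]

t=0: δ = [9.375e-02, 9.375e-02, 4.688e-02]  (obs o_0=1)
t=1: δ = [8.789e-03, 8.789e-03, 5.859e-03]  ψ = [0, 0, 1]  (obs o_1=1)
t=2: δ = [4.120e-04, 2.747e-04, 1.099e-03]  ψ = [0, 0, 1]  (obs o_2=4)
t=3: δ = [6.866e-05, 3.433e-05, 1.030e-04]  ψ = [2, 2, 2]  (obs o_3=3)
t=4: δ = [1.931e-05, 2.146e-06, 9.656e-06]  ψ = [2, 0, 2]  (obs o_4=2)
t=5: δ = [9.052e-07, 1.207e-06, 1.810e-06]  ψ = [0, 0, 0]  (obs o_5=3)
t=6: δ = [1.132e-07, 5.658e-08, 1.697e-07]  ψ = [2, 0, 2]  (obs o_6=3)
backtrack: best end state = 2; path = [0, 1, 2, 2, 0, 2, 2]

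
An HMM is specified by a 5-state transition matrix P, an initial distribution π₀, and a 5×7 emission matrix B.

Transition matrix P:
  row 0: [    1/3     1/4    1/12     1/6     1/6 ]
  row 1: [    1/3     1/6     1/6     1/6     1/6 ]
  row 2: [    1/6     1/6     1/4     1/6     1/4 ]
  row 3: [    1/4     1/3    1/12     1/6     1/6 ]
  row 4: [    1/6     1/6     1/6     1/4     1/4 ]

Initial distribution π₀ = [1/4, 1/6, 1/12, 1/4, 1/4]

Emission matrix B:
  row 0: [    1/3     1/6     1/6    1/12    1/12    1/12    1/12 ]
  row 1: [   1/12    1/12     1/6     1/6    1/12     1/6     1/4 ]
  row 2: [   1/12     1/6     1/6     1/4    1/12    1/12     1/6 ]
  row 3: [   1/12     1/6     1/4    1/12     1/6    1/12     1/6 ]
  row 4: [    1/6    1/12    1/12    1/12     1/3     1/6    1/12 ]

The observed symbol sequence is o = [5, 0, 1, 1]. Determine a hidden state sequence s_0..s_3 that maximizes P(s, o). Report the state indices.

path = [1, 0, 0, 0]

t=0: δ = [2.083e-02, 2.778e-02, 6.944e-03, 2.083e-02, 4.167e-02]  (obs o_0=5)
t=1: δ = [3.086e-03, 5.787e-04, 5.787e-04, 8.681e-04, 1.736e-03]  ψ = [1, 3, 4, 4, 4]  (obs o_1=0)
t=2: δ = [1.715e-04, 6.430e-05, 4.823e-05, 8.573e-05, 4.287e-05]  ψ = [0, 0, 4, 0, 0]  (obs o_2=1)
t=3: δ = [9.526e-06, 3.572e-06, 2.381e-06, 4.763e-06, 2.381e-06]  ψ = [0, 0, 0, 0, 0]  (obs o_3=1)
backtrack: best end state = 0; path = [1, 0, 0, 0]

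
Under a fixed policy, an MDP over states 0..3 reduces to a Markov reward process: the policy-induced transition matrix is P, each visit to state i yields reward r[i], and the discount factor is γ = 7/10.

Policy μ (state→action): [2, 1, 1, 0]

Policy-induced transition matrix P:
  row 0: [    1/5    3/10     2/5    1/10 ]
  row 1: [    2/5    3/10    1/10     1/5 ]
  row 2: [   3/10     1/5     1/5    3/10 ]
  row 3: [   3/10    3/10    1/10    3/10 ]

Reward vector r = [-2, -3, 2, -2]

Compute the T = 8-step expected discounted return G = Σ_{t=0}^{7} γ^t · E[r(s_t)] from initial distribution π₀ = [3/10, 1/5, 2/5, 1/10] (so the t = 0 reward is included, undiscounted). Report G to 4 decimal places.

t=0: π = [0.3000, 0.2000, 0.4000, 0.1000], E[r] = -0.6000, γ^t·E[r] = -0.600000, running G = -0.600000
t=1: π = [0.2900, 0.2600, 0.2300, 0.2200], E[r] = -1.3400, γ^t·E[r] = -0.938000, running G = -1.538000
t=2: π = [0.2970, 0.2770, 0.2100, 0.2160], E[r] = -1.4370, γ^t·E[r] = -0.704130, running G = -2.242130
t=3: π = [0.2980, 0.2790, 0.2101, 0.2129], E[r] = -1.4386, γ^t·E[r] = -0.493440, running G = -2.735570
t=4: π = [0.2981, 0.2790, 0.2104, 0.2125], E[r] = -1.4374, γ^t·E[r] = -0.345108, running G = -3.080678
t=5: π = [0.2981, 0.2790, 0.2105, 0.2125], E[r] = -1.4371, γ^t·E[r] = -0.241529, running G = -3.322207
t=6: π = [0.2981, 0.2790, 0.2105, 0.2125], E[r] = -1.4371, γ^t·E[r] = -0.169068, running G = -3.491275
t=7: π = [0.2981, 0.2790, 0.2105, 0.2125], E[r] = -1.4371, γ^t·E[r] = -0.118348, running G = -3.609623

G = -3.6096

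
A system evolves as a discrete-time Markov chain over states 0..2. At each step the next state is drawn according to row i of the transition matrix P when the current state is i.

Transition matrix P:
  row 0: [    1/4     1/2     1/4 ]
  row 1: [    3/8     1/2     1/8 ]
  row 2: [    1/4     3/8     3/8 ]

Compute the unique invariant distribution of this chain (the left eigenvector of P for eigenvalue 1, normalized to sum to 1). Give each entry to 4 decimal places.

Balance equations π_j = Σ_i π_i·P[i][j]:
  π_0 = 1/4·π_0 + 3/8·π_1 + 1/4·π_2
  π_1 = 1/2·π_0 + 1/2·π_1 + 3/8·π_2
  normalize: π_0 + π_1 + π_2 = 1
Solving the linear system gives exactly π = [17/55, 26/55, 12/55].

π = [0.3091, 0.4727, 0.2182]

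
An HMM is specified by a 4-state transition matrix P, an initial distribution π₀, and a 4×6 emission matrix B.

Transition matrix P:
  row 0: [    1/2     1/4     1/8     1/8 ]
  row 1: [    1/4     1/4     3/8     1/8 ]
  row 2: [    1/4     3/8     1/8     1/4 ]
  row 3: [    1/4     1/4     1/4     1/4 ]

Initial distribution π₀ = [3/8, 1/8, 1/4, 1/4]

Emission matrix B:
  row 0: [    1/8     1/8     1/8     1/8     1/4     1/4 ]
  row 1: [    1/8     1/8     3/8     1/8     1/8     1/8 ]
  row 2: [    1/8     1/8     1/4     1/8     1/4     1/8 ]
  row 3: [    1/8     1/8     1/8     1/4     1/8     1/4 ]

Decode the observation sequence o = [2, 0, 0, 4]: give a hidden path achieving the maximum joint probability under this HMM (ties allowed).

t=0: δ = [4.688e-02, 4.688e-02, 6.250e-02, 3.125e-02]  (obs o_0=2)
t=1: δ = [2.930e-03, 2.930e-03, 2.197e-03, 1.953e-03]  ψ = [0, 2, 1, 2]  (obs o_1=0)
t=2: δ = [1.831e-04, 1.030e-04, 1.373e-04, 6.866e-05]  ψ = [0, 2, 1, 2]  (obs o_2=0)
t=3: δ = [2.289e-05, 6.437e-06, 9.656e-06, 4.292e-06]  ψ = [0, 2, 1, 2]  (obs o_3=4)
backtrack: best end state = 0; path = [0, 0, 0, 0]

path = [0, 0, 0, 0]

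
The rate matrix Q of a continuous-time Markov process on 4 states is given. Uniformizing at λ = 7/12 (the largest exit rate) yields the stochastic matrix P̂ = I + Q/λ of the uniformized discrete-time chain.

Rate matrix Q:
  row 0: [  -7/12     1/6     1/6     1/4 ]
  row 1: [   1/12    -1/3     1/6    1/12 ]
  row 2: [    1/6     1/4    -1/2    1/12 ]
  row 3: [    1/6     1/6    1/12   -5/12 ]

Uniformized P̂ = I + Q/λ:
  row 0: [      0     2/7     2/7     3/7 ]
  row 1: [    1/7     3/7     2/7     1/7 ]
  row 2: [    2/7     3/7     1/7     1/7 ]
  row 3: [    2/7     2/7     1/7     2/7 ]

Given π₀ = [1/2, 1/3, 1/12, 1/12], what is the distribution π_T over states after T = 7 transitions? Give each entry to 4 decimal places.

t=0: π = [0.5000, 0.3333, 0.0833, 0.0833]
t=1: π = [0.0952, 0.3452, 0.2619, 0.2976]
t=2: π = [0.2092, 0.3724, 0.2058, 0.2126]
t=3: π = [0.1727, 0.3683, 0.2259, 0.2330]
t=4: π = [0.1837, 0.3706, 0.2202, 0.2255]
t=5: π = [0.1803, 0.3701, 0.2221, 0.2276]
t=6: π = [0.1813, 0.3703, 0.2215, 0.2269]
t=7: π = [0.1810, 0.3703, 0.2217, 0.2271]

π = [0.1810, 0.3703, 0.2217, 0.2271]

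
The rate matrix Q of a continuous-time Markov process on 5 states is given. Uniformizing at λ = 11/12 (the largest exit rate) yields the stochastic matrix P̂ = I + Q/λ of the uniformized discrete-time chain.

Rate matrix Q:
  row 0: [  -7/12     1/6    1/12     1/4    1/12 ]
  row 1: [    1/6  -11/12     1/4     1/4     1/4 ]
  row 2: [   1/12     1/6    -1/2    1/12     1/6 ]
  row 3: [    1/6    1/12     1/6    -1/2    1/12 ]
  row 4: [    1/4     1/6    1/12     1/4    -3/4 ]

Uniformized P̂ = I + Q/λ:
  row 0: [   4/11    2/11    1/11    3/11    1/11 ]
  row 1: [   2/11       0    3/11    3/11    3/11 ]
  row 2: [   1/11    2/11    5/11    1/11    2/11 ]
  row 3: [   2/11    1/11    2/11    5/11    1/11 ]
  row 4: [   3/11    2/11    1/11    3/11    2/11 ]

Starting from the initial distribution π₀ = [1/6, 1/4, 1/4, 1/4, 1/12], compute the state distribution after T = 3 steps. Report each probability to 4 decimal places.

π = [0.2129, 0.1319, 0.2235, 0.2817, 0.1499]

t=0: π = [0.1667, 0.2500, 0.2500, 0.2500, 0.0833]
t=1: π = [0.1970, 0.1136, 0.2500, 0.2727, 0.1667]
t=2: π = [0.2101, 0.1364, 0.2273, 0.2769, 0.1494]
t=3: π = [0.2129, 0.1319, 0.2235, 0.2817, 0.1499]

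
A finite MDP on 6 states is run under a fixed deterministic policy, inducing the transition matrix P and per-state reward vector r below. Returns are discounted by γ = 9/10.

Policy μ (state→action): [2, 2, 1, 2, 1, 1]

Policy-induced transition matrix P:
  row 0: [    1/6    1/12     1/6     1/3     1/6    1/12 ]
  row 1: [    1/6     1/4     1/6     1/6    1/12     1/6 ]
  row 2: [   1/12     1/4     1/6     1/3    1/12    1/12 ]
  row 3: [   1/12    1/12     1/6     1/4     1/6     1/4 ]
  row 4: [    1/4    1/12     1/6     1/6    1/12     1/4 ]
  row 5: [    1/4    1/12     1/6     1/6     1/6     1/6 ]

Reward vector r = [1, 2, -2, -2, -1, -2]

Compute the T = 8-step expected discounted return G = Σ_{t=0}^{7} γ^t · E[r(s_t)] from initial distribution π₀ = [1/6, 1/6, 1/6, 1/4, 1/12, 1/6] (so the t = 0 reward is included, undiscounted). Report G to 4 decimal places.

t=0: π = [0.1667, 0.1667, 0.1667, 0.2500, 0.0833, 0.1667], E[r] = -0.7500, γ^t·E[r] = -0.750000, running G = -0.750000
t=1: π = [0.1528, 0.1389, 0.1667, 0.2431, 0.1319, 0.1667], E[r] = -0.8542, γ^t·E[r] = -0.768750, running G = -1.518750
t=2: π = [0.1574, 0.1343, 0.1667, 0.2402, 0.1302, 0.1713], E[r] = -0.8605, γ^t·E[r] = -0.697031, running G = -2.215781
t=3: π = [0.1579, 0.1335, 0.1667, 0.2407, 0.1307, 0.1705], E[r] = -0.8616, γ^t·E[r] = -0.628137, running G = -2.843918
t=4: π = [0.1578, 0.1334, 0.1667, 0.2408, 0.1308, 0.1706], E[r] = -0.8623, γ^t·E[r] = -0.565774, running G = -3.409692
t=5: π = [0.1578, 0.1333, 0.1667, 0.2408, 0.1308, 0.1706], E[r] = -0.8624, γ^t·E[r] = -0.509250, running G = -3.918942
t=6: π = [0.1578, 0.1333, 0.1667, 0.2408, 0.1308, 0.1706], E[r] = -0.8624, γ^t·E[r] = -0.458329, running G = -4.377271
t=7: π = [0.1578, 0.1333, 0.1667, 0.2408, 0.1308, 0.1706], E[r] = -0.8624, γ^t·E[r] = -0.412496, running G = -4.789767

G = -4.7898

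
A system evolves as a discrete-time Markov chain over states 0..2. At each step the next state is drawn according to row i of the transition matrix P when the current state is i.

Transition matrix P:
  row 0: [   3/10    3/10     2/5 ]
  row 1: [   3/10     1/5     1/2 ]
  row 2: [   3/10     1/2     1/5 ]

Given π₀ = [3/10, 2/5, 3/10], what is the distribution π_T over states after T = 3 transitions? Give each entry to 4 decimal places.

t=0: π = [0.3000, 0.4000, 0.3000]
t=1: π = [0.3000, 0.3200, 0.3800]
t=2: π = [0.3000, 0.3440, 0.3560]
t=3: π = [0.3000, 0.3368, 0.3632]

π = [0.3000, 0.3368, 0.3632]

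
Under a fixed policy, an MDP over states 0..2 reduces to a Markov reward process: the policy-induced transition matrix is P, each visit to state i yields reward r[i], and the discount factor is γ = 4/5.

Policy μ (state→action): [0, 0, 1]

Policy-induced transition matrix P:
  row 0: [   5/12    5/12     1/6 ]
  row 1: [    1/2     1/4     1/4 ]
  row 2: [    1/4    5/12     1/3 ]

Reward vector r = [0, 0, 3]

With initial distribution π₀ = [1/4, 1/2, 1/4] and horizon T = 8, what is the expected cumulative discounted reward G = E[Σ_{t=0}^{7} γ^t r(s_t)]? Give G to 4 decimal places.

G = 3.0211

t=0: π = [0.2500, 0.5000, 0.2500], E[r] = 0.7500, γ^t·E[r] = 0.750000, running G = 0.750000
t=1: π = [0.4167, 0.3333, 0.2500], E[r] = 0.7500, γ^t·E[r] = 0.600000, running G = 1.350000
t=2: π = [0.4028, 0.3611, 0.2361], E[r] = 0.7083, γ^t·E[r] = 0.453333, running G = 1.803333
t=3: π = [0.4074, 0.3565, 0.2361], E[r] = 0.7083, γ^t·E[r] = 0.362667, running G = 2.166000
t=4: π = [0.4070, 0.3573, 0.2357], E[r] = 0.7072, γ^t·E[r] = 0.289659, running G = 2.455659
t=5: π = [0.4072, 0.3571, 0.2357], E[r] = 0.7072, γ^t·E[r] = 0.231727, running G = 2.687387
t=6: π = [0.4071, 0.3571, 0.2357], E[r] = 0.7071, γ^t·E[r] = 0.185373, running G = 2.872760
t=7: π = [0.4071, 0.3571, 0.2357], E[r] = 0.7071, γ^t·E[r] = 0.148299, running G = 3.021059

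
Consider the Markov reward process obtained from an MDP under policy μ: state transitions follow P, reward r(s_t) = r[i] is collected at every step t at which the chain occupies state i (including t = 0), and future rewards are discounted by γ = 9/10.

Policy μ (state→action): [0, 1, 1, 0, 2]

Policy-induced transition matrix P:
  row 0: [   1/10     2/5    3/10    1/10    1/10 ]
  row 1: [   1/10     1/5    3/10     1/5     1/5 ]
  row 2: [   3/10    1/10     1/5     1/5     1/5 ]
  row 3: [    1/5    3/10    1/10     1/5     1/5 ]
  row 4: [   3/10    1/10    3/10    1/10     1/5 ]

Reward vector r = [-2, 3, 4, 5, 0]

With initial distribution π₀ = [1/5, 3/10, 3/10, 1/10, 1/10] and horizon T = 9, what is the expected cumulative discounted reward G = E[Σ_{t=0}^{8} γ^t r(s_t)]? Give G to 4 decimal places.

t=0: π = [0.2000, 0.3000, 0.3000, 0.1000, 0.1000], E[r] = 2.2000, γ^t·E[r] = 2.200000, running G = 2.200000
t=1: π = [0.1900, 0.2100, 0.2500, 0.1700, 0.1800], E[r] = 2.1000, γ^t·E[r] = 1.890000, running G = 4.090000
t=2: π = [0.2030, 0.2120, 0.2410, 0.1630, 0.1810], E[r] = 2.0090, γ^t·E[r] = 1.627290, running G = 5.717290
t=3: π = [0.2007, 0.2147, 0.2433, 0.1616, 0.1797], E[r] = 2.0239, γ^t·E[r] = 1.475423, running G = 7.192713
t=4: π = [0.2008, 0.2140, 0.2434, 0.1620, 0.1799], E[r] = 2.0237, γ^t·E[r] = 1.327736, running G = 8.520450
t=5: π = [0.2009, 0.2140, 0.2433, 0.1619, 0.1799], E[r] = 2.0231, γ^t·E[r] = 1.194622, running G = 9.715072
t=6: π = [0.2008, 0.2140, 0.2433, 0.1619, 0.1799], E[r] = 2.0232, γ^t·E[r] = 1.075224, running G = 10.790296
t=7: π = [0.2008, 0.2140, 0.2433, 0.1619, 0.1799], E[r] = 2.0232, γ^t·E[r] = 0.967702, running G = 11.757998
t=8: π = [0.2008, 0.2140, 0.2433, 0.1619, 0.1799], E[r] = 2.0232, γ^t·E[r] = 0.870930, running G = 12.628928

G = 12.6289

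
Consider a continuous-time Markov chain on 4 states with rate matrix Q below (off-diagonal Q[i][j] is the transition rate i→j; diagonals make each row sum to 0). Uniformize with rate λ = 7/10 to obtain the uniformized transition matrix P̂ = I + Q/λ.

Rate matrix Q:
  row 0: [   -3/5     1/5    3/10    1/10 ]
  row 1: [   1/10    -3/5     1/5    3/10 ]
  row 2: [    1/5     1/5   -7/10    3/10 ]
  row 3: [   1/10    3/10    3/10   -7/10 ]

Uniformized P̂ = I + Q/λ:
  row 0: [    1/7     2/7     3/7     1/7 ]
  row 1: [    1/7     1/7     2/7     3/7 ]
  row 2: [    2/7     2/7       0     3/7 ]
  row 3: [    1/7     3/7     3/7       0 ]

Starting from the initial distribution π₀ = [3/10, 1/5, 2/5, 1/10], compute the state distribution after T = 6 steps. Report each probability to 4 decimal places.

π = [0.1813, 0.2835, 0.2728, 0.2623]

t=0: π = [0.3000, 0.2000, 0.4000, 0.1000]
t=1: π = [0.2000, 0.2714, 0.2286, 0.3000]
t=2: π = [0.1755, 0.2898, 0.2918, 0.2429]
t=3: π = [0.1845, 0.2790, 0.2621, 0.2743]
t=4: π = [0.1803, 0.2850, 0.2764, 0.2583]
t=5: π = [0.1823, 0.2819, 0.2694, 0.2664]
t=6: π = [0.1813, 0.2835, 0.2728, 0.2623]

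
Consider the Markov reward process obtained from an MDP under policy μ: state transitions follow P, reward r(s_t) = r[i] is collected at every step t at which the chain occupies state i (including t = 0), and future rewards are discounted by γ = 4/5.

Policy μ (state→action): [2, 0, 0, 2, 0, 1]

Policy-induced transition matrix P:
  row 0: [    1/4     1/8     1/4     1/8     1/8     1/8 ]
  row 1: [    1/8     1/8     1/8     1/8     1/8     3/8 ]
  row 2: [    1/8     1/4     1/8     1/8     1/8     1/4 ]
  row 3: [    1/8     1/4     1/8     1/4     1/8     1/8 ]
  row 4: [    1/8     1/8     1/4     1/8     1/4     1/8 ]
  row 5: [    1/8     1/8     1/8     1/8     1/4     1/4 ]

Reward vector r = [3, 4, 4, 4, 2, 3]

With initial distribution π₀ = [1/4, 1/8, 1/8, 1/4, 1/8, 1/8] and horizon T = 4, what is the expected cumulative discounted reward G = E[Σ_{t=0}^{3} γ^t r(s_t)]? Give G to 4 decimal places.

t=0: π = [0.2500, 0.1250, 0.1250, 0.2500, 0.1250, 0.1250], E[r] = 3.3750, γ^t·E[r] = 3.375000, running G = 3.375000
t=1: π = [0.1563, 0.1719, 0.1719, 0.1563, 0.1563, 0.1875], E[r] = 3.3438, γ^t·E[r] = 2.675000, running G = 6.050000
t=2: π = [0.1445, 0.1660, 0.1641, 0.1445, 0.1680, 0.2129], E[r] = 3.3066, γ^t·E[r] = 2.116250, running G = 8.166250
t=3: π = [0.1431, 0.1636, 0.1641, 0.1431, 0.1726, 0.2136], E[r] = 3.2981, γ^t·E[r] = 1.688625, running G = 9.854875

G = 9.8549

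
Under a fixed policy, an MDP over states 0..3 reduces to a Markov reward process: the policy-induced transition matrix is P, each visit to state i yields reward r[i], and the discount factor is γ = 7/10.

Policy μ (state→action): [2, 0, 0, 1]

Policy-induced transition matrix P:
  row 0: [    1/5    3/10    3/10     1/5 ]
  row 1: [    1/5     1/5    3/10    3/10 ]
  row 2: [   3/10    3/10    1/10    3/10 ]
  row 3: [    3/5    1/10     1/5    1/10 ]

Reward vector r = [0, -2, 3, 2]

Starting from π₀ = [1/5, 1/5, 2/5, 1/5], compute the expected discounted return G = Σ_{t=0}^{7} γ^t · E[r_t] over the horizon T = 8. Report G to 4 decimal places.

G = 2.6029

t=0: π = [0.2000, 0.2000, 0.4000, 0.2000], E[r] = 1.2000, γ^t·E[r] = 1.200000, running G = 1.200000
t=1: π = [0.3200, 0.2400, 0.2000, 0.2400], E[r] = 0.6000, γ^t·E[r] = 0.420000, running G = 1.620000
t=2: π = [0.3160, 0.2280, 0.2360, 0.2200], E[r] = 0.6920, γ^t·E[r] = 0.339080, running G = 1.959080
t=3: π = [0.3116, 0.2332, 0.2308, 0.2244], E[r] = 0.6748, γ^t·E[r] = 0.231456, running G = 2.190536
t=4: π = [0.3128, 0.2318, 0.2314, 0.2240], E[r] = 0.6785, γ^t·E[r] = 0.162913, running G = 2.353449
t=5: π = [0.3127, 0.2320, 0.2313, 0.2239], E[r] = 0.6778, γ^t·E[r] = 0.113912, running G = 2.467361
t=6: π = [0.3127, 0.2320, 0.2313, 0.2239], E[r] = 0.6779, γ^t·E[r] = 0.079753, running G = 2.547114
t=7: π = [0.3127, 0.2320, 0.2313, 0.2239], E[r] = 0.6779, γ^t·E[r] = 0.055826, running G = 2.602940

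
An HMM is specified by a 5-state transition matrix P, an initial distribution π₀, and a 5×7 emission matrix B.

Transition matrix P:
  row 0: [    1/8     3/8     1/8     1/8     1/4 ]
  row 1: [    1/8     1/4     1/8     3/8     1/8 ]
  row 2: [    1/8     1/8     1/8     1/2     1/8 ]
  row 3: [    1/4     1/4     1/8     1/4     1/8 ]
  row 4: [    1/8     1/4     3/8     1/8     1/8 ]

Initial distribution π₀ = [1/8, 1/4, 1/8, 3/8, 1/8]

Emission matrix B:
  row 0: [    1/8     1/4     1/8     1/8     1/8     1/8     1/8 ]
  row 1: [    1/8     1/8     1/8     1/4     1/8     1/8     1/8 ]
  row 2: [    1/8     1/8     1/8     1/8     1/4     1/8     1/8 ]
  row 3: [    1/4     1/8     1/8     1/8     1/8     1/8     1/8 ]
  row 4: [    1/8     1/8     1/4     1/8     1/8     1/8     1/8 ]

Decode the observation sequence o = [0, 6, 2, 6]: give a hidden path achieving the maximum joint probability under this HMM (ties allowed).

path = [3, 0, 4, 2]

t=0: δ = [1.562e-02, 3.125e-02, 1.562e-02, 9.375e-02, 1.562e-02]  (obs o_0=0)
t=1: δ = [2.930e-03, 2.930e-03, 1.465e-03, 2.930e-03, 1.465e-03]  ψ = [3, 3, 3, 3, 3]  (obs o_1=6)
t=2: δ = [9.155e-05, 1.373e-04, 6.866e-05, 1.373e-04, 1.831e-04]  ψ = [3, 0, 4, 1, 0]  (obs o_2=2)
t=3: δ = [4.292e-06, 5.722e-06, 8.583e-06, 6.437e-06, 2.861e-06]  ψ = [3, 4, 4, 1, 0]  (obs o_3=6)
backtrack: best end state = 2; path = [3, 0, 4, 2]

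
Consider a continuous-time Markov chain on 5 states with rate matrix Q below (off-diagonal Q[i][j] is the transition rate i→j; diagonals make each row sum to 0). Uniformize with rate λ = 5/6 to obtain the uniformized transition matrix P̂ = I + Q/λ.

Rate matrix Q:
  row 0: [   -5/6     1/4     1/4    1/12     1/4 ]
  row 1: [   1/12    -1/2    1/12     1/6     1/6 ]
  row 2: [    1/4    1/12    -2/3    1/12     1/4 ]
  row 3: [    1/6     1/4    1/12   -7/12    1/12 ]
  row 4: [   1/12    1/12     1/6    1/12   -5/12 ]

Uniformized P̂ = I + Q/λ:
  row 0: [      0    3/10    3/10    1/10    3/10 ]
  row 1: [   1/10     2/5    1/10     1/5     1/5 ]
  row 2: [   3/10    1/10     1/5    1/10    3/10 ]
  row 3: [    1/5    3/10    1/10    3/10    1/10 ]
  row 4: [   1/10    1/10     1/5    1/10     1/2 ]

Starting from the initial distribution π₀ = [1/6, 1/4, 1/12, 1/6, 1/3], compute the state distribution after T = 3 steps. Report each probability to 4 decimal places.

t=0: π = [0.1667, 0.2500, 0.0833, 0.1667, 0.3333]
t=1: π = [0.1167, 0.2417, 0.1750, 0.1583, 0.3083]
t=2: π = [0.1392, 0.2275, 0.1717, 0.1558, 0.3058]
t=3: π = [0.1360, 0.2273, 0.1756, 0.1539, 0.3073]

π = [0.1360, 0.2273, 0.1756, 0.1539, 0.3073]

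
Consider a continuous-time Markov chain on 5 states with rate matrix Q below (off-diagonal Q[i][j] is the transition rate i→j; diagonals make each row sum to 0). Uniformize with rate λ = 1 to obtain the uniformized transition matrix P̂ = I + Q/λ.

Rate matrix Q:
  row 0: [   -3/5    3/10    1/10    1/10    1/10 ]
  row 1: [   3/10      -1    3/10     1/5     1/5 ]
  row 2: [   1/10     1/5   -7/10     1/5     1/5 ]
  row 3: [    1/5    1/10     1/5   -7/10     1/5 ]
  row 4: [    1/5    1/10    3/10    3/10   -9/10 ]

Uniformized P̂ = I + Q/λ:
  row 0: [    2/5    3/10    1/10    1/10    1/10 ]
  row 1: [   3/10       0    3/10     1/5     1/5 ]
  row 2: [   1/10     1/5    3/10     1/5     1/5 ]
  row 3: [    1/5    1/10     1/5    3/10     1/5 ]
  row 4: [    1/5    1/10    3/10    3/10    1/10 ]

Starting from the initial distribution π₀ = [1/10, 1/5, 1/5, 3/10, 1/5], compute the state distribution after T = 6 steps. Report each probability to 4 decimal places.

π = [0.2406, 0.1556, 0.2306, 0.2133, 0.1600]

t=0: π = [0.1000, 0.2000, 0.2000, 0.3000, 0.2000]
t=1: π = [0.2200, 0.1200, 0.2500, 0.2400, 0.1700]
t=2: π = [0.2310, 0.1570, 0.2320, 0.2190, 0.1610]
t=3: π = [0.2387, 0.1537, 0.2319, 0.2149, 0.1608]
t=4: π = [0.2399, 0.1556, 0.2308, 0.2137, 0.1601]
t=5: π = [0.2405, 0.1555, 0.2306, 0.2134, 0.1600]
t=6: π = [0.2406, 0.1556, 0.2306, 0.2133, 0.1600]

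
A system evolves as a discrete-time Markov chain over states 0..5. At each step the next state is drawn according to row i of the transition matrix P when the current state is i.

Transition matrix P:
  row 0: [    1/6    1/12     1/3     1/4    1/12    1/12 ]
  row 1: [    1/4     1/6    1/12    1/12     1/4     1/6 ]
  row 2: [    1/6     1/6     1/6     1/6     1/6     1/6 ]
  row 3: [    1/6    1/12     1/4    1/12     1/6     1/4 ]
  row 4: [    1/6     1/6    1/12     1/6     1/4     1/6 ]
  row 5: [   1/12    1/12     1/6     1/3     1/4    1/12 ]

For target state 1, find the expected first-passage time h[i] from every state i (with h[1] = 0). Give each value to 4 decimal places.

h = [8.6667, 0.0000, 8.0000, 8.6667, 8.0000, 8.6667]

First-step conditioning: h[1] = 0; for i ≠ 1, h[i] = 1 + Σ_k P[i][k]·h[k].
  h[0] = 1 + 1/6·h[0] + 1/3·h[2] + 1/4·h[3] + 1/12·h[4] + 1/12·h[5]
  h[2] = 1 + 1/6·h[0] + 1/6·h[2] + 1/6·h[3] + 1/6·h[4] + 1/6·h[5]
  h[3] = 1 + 1/6·h[0] + 1/4·h[2] + 1/12·h[3] + 1/6·h[4] + 1/4·h[5]
  h[4] = 1 + 1/6·h[0] + 1/12·h[2] + 1/6·h[3] + 1/4·h[4] + 1/6·h[5]
  h[5] = 1 + 1/12·h[0] + 1/6·h[2] + 1/3·h[3] + 1/4·h[4] + 1/12·h[5]
Solving the 5×5 linear system over states ≠ 1 gives exactly h = [26/3, 0, 8, 26/3, 8, 26/3] (h[1] = 0 is the target).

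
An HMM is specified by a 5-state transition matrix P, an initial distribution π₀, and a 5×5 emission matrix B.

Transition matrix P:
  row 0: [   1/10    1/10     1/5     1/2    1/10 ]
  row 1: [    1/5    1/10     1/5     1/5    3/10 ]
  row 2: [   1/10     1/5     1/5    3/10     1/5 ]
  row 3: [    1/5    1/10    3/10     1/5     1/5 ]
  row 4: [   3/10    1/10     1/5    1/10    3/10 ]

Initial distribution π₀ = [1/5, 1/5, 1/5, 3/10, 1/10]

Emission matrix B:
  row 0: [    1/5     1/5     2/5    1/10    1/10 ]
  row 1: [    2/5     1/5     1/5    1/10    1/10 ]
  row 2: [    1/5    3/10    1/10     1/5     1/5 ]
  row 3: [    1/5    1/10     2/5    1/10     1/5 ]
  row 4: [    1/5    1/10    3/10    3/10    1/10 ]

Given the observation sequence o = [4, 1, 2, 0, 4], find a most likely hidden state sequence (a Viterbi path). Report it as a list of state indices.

path = [3, 2, 3, 0, 3]

t=0: δ = [2.000e-02, 2.000e-02, 4.000e-02, 6.000e-02, 1.000e-02]  (obs o_0=4)
t=1: δ = [2.400e-03, 1.600e-03, 5.400e-03, 1.200e-03, 1.200e-03]  ψ = [3, 2, 3, 2, 3]  (obs o_1=1)
t=2: δ = [2.160e-04, 2.160e-04, 1.080e-04, 6.480e-04, 3.240e-04]  ψ = [2, 2, 2, 2, 2]  (obs o_2=2)
t=3: δ = [2.592e-05, 2.592e-05, 3.888e-05, 2.592e-05, 2.592e-05]  ψ = [3, 3, 3, 3, 3]  (obs o_3=0)
t=4: δ = [7.776e-07, 7.776e-07, 1.555e-06, 2.592e-06, 7.776e-07]  ψ = [4, 2, 2, 0, 1]  (obs o_4=4)
backtrack: best end state = 3; path = [3, 2, 3, 0, 3]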